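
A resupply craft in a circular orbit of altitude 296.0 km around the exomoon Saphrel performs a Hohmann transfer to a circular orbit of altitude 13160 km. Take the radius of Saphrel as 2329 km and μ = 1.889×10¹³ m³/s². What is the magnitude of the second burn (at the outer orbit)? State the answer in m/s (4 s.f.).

Δv ≈ 509.8 m/s

r₁ = 2329 + 296.0 = 2625.0 km = 2.6250×10⁶ m.
r₂ = 2329 + 13160 = 15489 km = 1.5489×10⁷ m.
Transfer ellipse a_t = (r₁ + r₂)/2 = 9.057×10⁶ m.
At r₁: circular v_c1 = √(μ/r₁) = 2683 m/s; transfer-periapsis v_p = √[μ(2/r₁ − 1/a_t)] = 3508 m/s.
At r₂: circular v_c2 = √(μ/r₂) = 1104 m/s; transfer-apoapsis v_a = √[μ(2/r₂ − 1/a_t)] = 594.5 m/s.
Δv₂ = v_c2 − v_a = 509.8 m/s.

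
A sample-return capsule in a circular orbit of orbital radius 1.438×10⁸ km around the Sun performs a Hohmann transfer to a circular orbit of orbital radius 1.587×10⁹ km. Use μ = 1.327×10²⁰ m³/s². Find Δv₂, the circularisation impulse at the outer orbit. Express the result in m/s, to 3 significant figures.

Δv ≈ 5420 m/s

r₁ = 1.438×10⁸ km = 1.438×10¹¹ m.
r₂ = 1.587×10⁹ km = 1.587×10¹² m.
Transfer ellipse a_t = (r₁ + r₂)/2 = 8.654×10¹¹ m.
At r₁: circular v_c1 = √(μ/r₁) = 30380 m/s; transfer-perihelion v_p = √[μ(2/r₁ − 1/a_t)] = 41140 m/s.
At r₂: circular v_c2 = √(μ/r₂) = 9144 m/s; transfer-aphelion v_a = √[μ(2/r₂ − 1/a_t)] = 3728 m/s.
Δv₂ = v_c2 − v_a = 5417 m/s.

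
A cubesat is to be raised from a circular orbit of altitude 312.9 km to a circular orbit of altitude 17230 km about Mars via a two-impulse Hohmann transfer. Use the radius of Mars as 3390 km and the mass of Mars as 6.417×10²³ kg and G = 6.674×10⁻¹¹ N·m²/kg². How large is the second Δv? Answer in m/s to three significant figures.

Δv ≈ 646 m/s

μ = GM = 6.674×10⁻¹¹ × 6.417×10²³ = 4.283×10¹³ m³/s².
r₁ = 3390 + 312.9 = 3702.9 km = 3.7029×10⁶ m.
r₂ = 3390 + 17230 = 20620 km = 2.0620×10⁷ m.
Transfer ellipse a_t = (r₁ + r₂)/2 = 1.216×10⁷ m.
At r₁: circular v_c1 = √(μ/r₁) = 3401 m/s; transfer-periapsis v_p = √[μ(2/r₁ − 1/a_t)] = 4428 m/s.
At r₂: circular v_c2 = √(μ/r₂) = 1441 m/s; transfer-apoapsis v_a = √[μ(2/r₂ − 1/a_t)] = 795.2 m/s.
Δv₂ = v_c2 − v_a = 645.9 m/s.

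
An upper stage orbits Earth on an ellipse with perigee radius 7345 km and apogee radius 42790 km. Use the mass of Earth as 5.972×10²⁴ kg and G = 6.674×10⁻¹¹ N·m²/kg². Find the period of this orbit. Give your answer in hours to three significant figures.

μ = GM = 6.674×10⁻¹¹ × 5.972×10²⁴ = 3.986×10¹⁴ m³/s².
Semi-major axis a = (r_p + r_a)/2 = (7345.0 + 42790)/2 = 25068 km = 2.507×10⁷ m.
By Kepler's third law T = 2π√(a³/μ) = 2π × 6.287×10³ = 3.950×10⁴ s.
= 10.97 hours.

T ≈ 11.0 hours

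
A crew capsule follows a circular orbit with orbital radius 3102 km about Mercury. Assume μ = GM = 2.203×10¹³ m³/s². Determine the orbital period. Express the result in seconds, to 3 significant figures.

T ≈ 7310 seconds

r = 3102 km = 3.102×10⁶ m.
Kepler's third law: T = 2π√(r³/μ) = 2π√((3.102×10⁶)³ / 2.203×10¹³).
r³/μ = 1.355×10⁶ s², so T = 2π × 1.164×10³ = 7.314×10³ s.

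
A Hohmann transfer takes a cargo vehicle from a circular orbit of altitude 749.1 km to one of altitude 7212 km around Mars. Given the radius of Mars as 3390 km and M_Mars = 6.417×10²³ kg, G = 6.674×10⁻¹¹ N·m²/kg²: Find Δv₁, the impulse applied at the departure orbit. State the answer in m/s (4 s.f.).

Δv ≈ 641.2 m/s

μ = GM = 6.674×10⁻¹¹ × 6.417×10²³ = 4.283×10¹³ m³/s².
r₁ = 3390 + 749.1 = 4139.1 km = 4.1391×10⁶ m.
r₂ = 3390 + 7212 = 10602 km = 1.0602×10⁷ m.
Transfer ellipse a_t = (r₁ + r₂)/2 = 7.371×10⁶ m.
At r₁: circular v_c1 = √(μ/r₁) = 3217 m/s; transfer-periapsis v_p = √[μ(2/r₁ − 1/a_t)] = 3858 m/s.
Δv₁ = v_p − v_c1 = 641.2 m/s.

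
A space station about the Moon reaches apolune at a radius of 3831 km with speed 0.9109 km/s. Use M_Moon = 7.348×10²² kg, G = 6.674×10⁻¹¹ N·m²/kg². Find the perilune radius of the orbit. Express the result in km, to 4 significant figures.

perilune radius ≈ 1837 km

μ = GM = 6.674×10⁻¹¹ × 7.348×10²² = 4.904×10¹² m³/s².
r_a = 3.831×10⁶ m.
Specific energy ε = v²/2 − μ/r = -8.652×10⁵ J/kg, so a = −μ/(2ε) = 2.834×10⁶ m.
The apsides satisfy r_p + r_a = 2a, so the perilune radius is 2a − r_a = 1.837×10⁶ m = 1836.9 km.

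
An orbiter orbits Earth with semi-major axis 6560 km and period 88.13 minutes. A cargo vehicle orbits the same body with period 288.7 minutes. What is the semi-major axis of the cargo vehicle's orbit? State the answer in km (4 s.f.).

a₂ ≈ 14470 km

Kepler's third law: a³ ∝ T², so a₂ = a₁ (T₂/T₁)^(2/3).
T₂/T₁ = 3.276, (T₂/T₁)^(2/3) = 2.206.
a₂ = 6560 × 2.206 = 14470 km.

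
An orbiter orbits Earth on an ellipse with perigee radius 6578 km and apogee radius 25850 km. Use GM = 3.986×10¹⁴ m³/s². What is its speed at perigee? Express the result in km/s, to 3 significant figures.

Semi-major axis a = (r_p + r_a)/2 = 16214 km = 1.621×10⁷ m.
Vis-viva: v² = μ(2/r − 1/a) = 3.986×10¹⁴ × (3.040×10⁻⁷ − 6.168×10⁻⁸) = 9.661×10⁷ m²/s².
v = 9829 m/s = 9.829 km/s.

v ≈ 9.83 km/s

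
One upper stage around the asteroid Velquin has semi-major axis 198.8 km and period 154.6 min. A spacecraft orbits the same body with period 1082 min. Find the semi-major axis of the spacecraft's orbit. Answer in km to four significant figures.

Kepler's third law: a³ ∝ T², so a₂ = a₁ (T₂/T₁)^(2/3).
T₂/T₁ = 6.999, (T₂/T₁)^(2/3) = 3.659.
a₂ = 198.8 × 3.659 = 727.4 km.

a₂ ≈ 727.4 km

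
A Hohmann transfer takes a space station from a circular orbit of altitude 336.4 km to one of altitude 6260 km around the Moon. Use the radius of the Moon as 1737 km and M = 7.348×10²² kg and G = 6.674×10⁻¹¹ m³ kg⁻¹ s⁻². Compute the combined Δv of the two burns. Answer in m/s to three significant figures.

μ = GM = 6.674×10⁻¹¹ × 7.348×10²² = 4.904×10¹² m³/s².
r₁ = 1737 + 336.4 = 2073.4 km = 2.0734×10⁶ m.
r₂ = 1737 + 6260 = 7997.0 km = 7.9970×10⁶ m.
Transfer ellipse a_t = (r₁ + r₂)/2 = 5.035×10⁶ m.
At r₁: circular v_c1 = √(μ/r₁) = 1538 m/s; transfer-perilune v_p = √[μ(2/r₁ − 1/a_t)] = 1938 m/s.
Δv₁ = v_p − v_c1 = 400.2 m/s.
At r₂: circular v_c2 = √(μ/r₂) = 783.1 m/s; transfer-apolune v_a = √[μ(2/r₂ − 1/a_t)] = 502.5 m/s.
Δv₂ = v_c2 − v_a = 280.6 m/s.
Total Δv = Δv₁ + Δv₂ = 680.8 m/s.

Δv_total ≈ 681 m/s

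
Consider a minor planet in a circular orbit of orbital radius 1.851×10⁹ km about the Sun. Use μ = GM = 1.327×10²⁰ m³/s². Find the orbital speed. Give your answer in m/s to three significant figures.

v ≈ 8470 m/s

r = 1.851×10⁹ km = 1.851×10¹² m.
For a circular orbit v = √(μ/r) = √(1.327×10²⁰ / 1.851×10¹²) = √(7.169×10⁷) = 8467 m/s.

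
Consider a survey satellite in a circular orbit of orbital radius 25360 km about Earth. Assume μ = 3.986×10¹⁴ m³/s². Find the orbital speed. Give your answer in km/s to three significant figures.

r = 25360 km = 2.536×10⁷ m.
For a circular orbit v = √(μ/r) = √(3.986×10¹⁴ / 2.536×10⁷) = √(1.572×10⁷) = 3965 m/s.
That is 3.965 km/s.

v ≈ 3.96 km/s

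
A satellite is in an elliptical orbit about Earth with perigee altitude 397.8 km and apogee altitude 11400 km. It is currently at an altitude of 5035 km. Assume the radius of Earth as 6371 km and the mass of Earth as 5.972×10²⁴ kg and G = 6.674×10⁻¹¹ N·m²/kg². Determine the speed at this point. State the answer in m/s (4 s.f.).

v ≈ 6116 m/s

μ = GM = 6.674×10⁻¹¹ × 5.972×10²⁴ = 3.986×10¹⁴ m³/s².
r_p = 6371 + 397.8 = 6768.8 km = 6.7688×10⁶ m.
r_a = 6371 + 11400 = 17771 km = 1.7771×10⁷ m.
r = 6371 + 5035 = 11406 km = 1.141×10⁷ m.
Semi-major axis a = (r_p + r_a)/2 = 12270 km = 1.227×10⁷ m.
Vis-viva: v² = μ(2/r − 1/a) = 3.986×10¹⁴ × (1.753×10⁻⁷ − 8.150×10⁻⁸) = 3.740×10⁷ m²/s².
v = 6116 m/s.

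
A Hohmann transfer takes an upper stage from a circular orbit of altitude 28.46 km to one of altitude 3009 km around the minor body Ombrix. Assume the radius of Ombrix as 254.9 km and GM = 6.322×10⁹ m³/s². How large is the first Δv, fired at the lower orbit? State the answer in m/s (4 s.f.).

Δv ≈ 53.26 m/s

r₁ = 254.9 + 28.46 = 283.36 km = 2.8336×10⁵ m.
r₂ = 254.9 + 3009 = 3263.9 km = 3.2639×10⁶ m.
Transfer ellipse a_t = (r₁ + r₂)/2 = 1.774×10⁶ m.
At r₁: circular v_c1 = √(μ/r₁) = 149.4 m/s; transfer-periapsis v_p = √[μ(2/r₁ − 1/a_t)] = 202.6 m/s.
Δv₁ = v_p − v_c1 = 53.26 m/s.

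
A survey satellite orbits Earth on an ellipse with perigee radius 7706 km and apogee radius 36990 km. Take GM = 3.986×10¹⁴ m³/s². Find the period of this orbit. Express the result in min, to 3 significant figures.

Semi-major axis a = (r_p + r_a)/2 = (7706.0 + 36990)/2 = 22348 km = 2.235×10⁷ m.
By Kepler's third law T = 2π√(a³/μ) = 2π × 5.292×10³ = 3.325×10⁴ s.
= 554.1 min.

T ≈ 554 min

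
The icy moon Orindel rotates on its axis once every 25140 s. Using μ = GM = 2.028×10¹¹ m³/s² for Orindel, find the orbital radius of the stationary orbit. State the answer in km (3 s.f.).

A synchronous orbit has period T, so by Kepler's third law a = (μT²/4π²)^(1/3).
μT²/4π² = 2.028×10¹¹ × (2.514×10⁴)² / 39.48 = 3.247×10¹⁸ m³.
a = 1.481×10⁶ m = 1480.7 km.

r_sync ≈ 1480 km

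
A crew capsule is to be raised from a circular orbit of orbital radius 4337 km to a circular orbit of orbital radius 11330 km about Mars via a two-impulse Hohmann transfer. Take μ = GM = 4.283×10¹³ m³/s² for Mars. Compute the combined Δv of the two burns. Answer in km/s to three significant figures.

r₁ = 4337 km = 4.337×10⁶ m.
r₂ = 11330 km = 1.133×10⁷ m.
Transfer ellipse a_t = (r₁ + r₂)/2 = 7.834×10⁶ m.
At r₁: circular v_c1 = √(μ/r₁) = 3143 m/s; transfer-periapsis v_p = √[μ(2/r₁ − 1/a_t)] = 3779 m/s.
Δv₁ = v_p − v_c1 = 636.8 m/s.
At r₂: circular v_c2 = √(μ/r₂) = 1944 m/s; transfer-apoapsis v_a = √[μ(2/r₂ − 1/a_t)] = 1447 m/s.
Δv₂ = v_c2 − v_a = 497.6 m/s.
Total Δv = Δv₁ + Δv₂ = 1134 m/s = 1.134 km/s.

Δv_total ≈ 1.13 km/s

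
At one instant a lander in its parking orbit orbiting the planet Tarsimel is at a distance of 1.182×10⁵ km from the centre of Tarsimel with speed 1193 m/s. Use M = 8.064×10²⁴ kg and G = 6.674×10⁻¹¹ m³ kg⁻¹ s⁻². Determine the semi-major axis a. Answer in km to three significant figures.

μ = GM = 6.674×10⁻¹¹ × 8.064×10²⁴ = 5.382×10¹⁴ m³/s².
r = 1.182×10⁸ m.
Specific orbital energy ε = v²/2 − μ/r = (1193)²/2 − 5.382×10¹⁴/1.182×10⁸ = -3.842×10⁶ J/kg.
Since ε = −μ/(2a), a = −μ/(2ε) = 7.005×10⁷ m = 70048 km.

a ≈ 70000 km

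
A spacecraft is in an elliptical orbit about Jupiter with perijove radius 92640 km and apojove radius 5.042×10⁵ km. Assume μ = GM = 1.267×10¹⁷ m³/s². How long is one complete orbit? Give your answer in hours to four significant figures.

Semi-major axis a = (r_p + r_a)/2 = (92640 + 5.0420×10⁵)/2 = 2.9842×10⁵ km = 2.984×10⁸ m.
By Kepler's third law T = 2π√(a³/μ) = 2π × 1.448×10⁴ = 9.100×10⁴ s.
= 25.28 hours.

T ≈ 25.28 hours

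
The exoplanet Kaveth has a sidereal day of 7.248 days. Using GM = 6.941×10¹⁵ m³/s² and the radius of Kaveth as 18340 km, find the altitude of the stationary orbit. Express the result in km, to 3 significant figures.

h_sync ≈ 3.92×10⁵ km

T = 7.248 days = 6.262×10⁵ s.
A synchronous orbit has period T, so by Kepler's third law a = (μT²/4π²)^(1/3).
μT²/4π² = 6.941×10¹⁵ × (6.262×10⁵)² / 39.48 = 6.895×10²⁵ m³.
a = 4.101×10⁸ m = 4.1005×10⁵ km.
Altitude h = a − R = 4.1005×10⁵ − 18340 = 3.9171×10⁵ km.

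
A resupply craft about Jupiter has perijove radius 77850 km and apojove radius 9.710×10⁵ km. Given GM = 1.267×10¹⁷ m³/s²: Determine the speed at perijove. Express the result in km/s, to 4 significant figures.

Semi-major axis a = (r_p + r_a)/2 = 5.2442×10⁵ km = 5.244×10⁸ m.
Vis-viva: v² = μ(2/r − 1/a) = 1.267×10¹⁷ × (2.569×10⁻⁸ − 1.907×10⁻⁹) = 3.013×10⁹ m²/s².
v = 54890 m/s = 54.89 km/s.

v ≈ 54.89 km/s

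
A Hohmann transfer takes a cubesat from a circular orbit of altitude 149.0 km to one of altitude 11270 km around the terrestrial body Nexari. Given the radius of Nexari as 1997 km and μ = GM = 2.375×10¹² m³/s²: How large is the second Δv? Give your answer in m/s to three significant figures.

Δv ≈ 200 m/s

r₁ = 1997 + 149.0 = 2146.0 km = 2.1460×10⁶ m.
r₂ = 1997 + 11270 = 13267 km = 1.3267×10⁷ m.
Transfer ellipse a_t = (r₁ + r₂)/2 = 7.706×10⁶ m.
At r₁: circular v_c1 = √(μ/r₁) = 1052 m/s; transfer-periapsis v_p = √[μ(2/r₁ − 1/a_t)] = 1380 m/s.
At r₂: circular v_c2 = √(μ/r₂) = 423.1 m/s; transfer-apoapsis v_a = √[μ(2/r₂ − 1/a_t)] = 223.3 m/s.
Δv₂ = v_c2 − v_a = 199.8 m/s.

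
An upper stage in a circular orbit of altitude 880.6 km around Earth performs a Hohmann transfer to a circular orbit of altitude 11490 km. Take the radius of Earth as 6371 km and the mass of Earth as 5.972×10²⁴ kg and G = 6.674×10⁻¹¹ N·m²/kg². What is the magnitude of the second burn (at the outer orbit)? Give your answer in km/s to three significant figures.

μ = GM = 6.674×10⁻¹¹ × 5.972×10²⁴ = 3.986×10¹⁴ m³/s².
r₁ = 6371 + 880.6 = 7251.6 km = 7.2516×10⁶ m.
r₂ = 6371 + 11490 = 17861 km = 1.7861×10⁷ m.
Transfer ellipse a_t = (r₁ + r₂)/2 = 1.256×10⁷ m.
At r₁: circular v_c1 = √(μ/r₁) = 7414 m/s; transfer-perigee v_p = √[μ(2/r₁ − 1/a_t)] = 8842 m/s.
At r₂: circular v_c2 = √(μ/r₂) = 4724 m/s; transfer-apogee v_a = √[μ(2/r₂ − 1/a_t)] = 3590 m/s.
Δv₂ = v_c2 − v_a = 1134 m/s.
= 1.134 km/s.

Δv ≈ 1.13 km/s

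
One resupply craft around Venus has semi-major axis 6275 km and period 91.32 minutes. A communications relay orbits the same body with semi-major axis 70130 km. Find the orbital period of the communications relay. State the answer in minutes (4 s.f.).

Kepler's third law: T² ∝ a³, so T₂ = T₁ (a₂/a₁)^(3/2).
a₂/a₁ = 11.18, (a₂/a₁)^(3/2) = 37.36.
T₂ = 91.32 × 37.36 = 3412 minutes.

T₂ ≈ 3412 minutes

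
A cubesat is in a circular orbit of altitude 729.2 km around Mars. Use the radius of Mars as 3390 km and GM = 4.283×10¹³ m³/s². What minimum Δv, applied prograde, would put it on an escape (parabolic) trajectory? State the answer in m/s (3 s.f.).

r = 3390 + 729.2 = 4119.2 km = 4.1192×10⁶ m.
Circular speed v_c = √(μ/r) = 3225 m/s.
Escape speed v_esc = √(2μ/r) = √2 × v_c = 4560 m/s.
Δv = v_esc − v_c = 1336 m/s.

Δv ≈ 1340 m/s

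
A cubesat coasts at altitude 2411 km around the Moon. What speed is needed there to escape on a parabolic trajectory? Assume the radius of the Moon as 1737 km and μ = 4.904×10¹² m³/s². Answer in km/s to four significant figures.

r = 1737 + 2411 = 4148.0 km = 4.1480×10⁶ m.
Escape speed v_esc = √(2μ/r) = √(2 × 4.904×10¹² / 4.148×10⁶) = √(2.365×10⁶) = 1538 m/s.
= 1.538 km/s.

v_esc ≈ 1.538 km/s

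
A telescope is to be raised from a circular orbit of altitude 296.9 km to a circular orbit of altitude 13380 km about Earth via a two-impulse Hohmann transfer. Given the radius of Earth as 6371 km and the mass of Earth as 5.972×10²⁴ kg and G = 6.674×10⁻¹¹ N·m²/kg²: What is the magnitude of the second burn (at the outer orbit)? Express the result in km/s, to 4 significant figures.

Δv ≈ 1.301 km/s

μ = GM = 6.674×10⁻¹¹ × 5.972×10²⁴ = 3.986×10¹⁴ m³/s².
r₁ = 6371 + 296.9 = 6667.9 km = 6.6679×10⁶ m.
r₂ = 6371 + 13380 = 19751 km = 1.9751×10⁷ m.
Transfer ellipse a_t = (r₁ + r₂)/2 = 1.321×10⁷ m.
At r₁: circular v_c1 = √(μ/r₁) = 7731 m/s; transfer-perigee v_p = √[μ(2/r₁ − 1/a_t)] = 9454 m/s.
At r₂: circular v_c2 = √(μ/r₂) = 4492 m/s; transfer-apogee v_a = √[μ(2/r₂ − 1/a_t)] = 3192 m/s.
Δv₂ = v_c2 − v_a = 1301 m/s.
= 1.301 km/s.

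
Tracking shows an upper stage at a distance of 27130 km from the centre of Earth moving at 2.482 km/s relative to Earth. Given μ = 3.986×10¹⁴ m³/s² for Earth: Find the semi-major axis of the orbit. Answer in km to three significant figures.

r = 2.713×10⁷ m.
Specific orbital energy ε = v²/2 − μ/r = (2482)²/2 − 3.986×10¹⁴/2.713×10⁷ = -1.161×10⁷ J/kg.
Since ε = −μ/(2a), a = −μ/(2ε) = 1.716×10⁷ m = 17163 km.

a ≈ 17200 km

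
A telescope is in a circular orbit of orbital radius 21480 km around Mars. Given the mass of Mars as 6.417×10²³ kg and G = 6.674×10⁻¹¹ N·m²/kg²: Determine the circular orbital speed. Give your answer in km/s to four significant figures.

v ≈ 1.412 km/s

μ = GM = 6.674×10⁻¹¹ × 6.417×10²³ = 4.283×10¹³ m³/s².
r = 21480 km = 2.148×10⁷ m.
For a circular orbit v = √(μ/r) = √(4.283×10¹³ / 2.148×10⁷) = √(1.994×10⁶) = 1412 m/s.
That is 1.412 km/s.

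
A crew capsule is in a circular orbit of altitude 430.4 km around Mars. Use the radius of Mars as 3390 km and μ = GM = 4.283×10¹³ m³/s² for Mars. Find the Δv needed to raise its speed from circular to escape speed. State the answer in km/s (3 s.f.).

r = 3390 + 430.4 = 3820.4 km = 3.8204×10⁶ m.
Circular speed v_c = √(μ/r) = 3348 m/s.
Escape speed v_esc = √(2μ/r) = √2 × v_c = 4735 m/s.
Δv = v_esc − v_c = 1387 m/s = 1.387 km/s.

Δv ≈ 1.39 km/s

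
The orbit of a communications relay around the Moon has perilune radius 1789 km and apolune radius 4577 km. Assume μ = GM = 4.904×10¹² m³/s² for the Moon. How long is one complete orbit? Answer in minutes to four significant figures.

T ≈ 268.5 minutes

Semi-major axis a = (r_p + r_a)/2 = (1789.0 + 4577.0)/2 = 3183.0 km = 3.183×10⁶ m.
By Kepler's third law T = 2π√(a³/μ) = 2π × 2.564×10³ = 1.611×10⁴ s.
= 268.5 minutes.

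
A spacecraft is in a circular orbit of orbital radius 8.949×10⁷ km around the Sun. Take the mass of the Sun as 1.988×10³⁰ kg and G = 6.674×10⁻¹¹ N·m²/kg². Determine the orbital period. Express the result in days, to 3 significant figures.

μ = GM = 6.674×10⁻¹¹ × 1.988×10³⁰ = 1.327×10²⁰ m³/s².
r = 8.949×10⁷ km = 8.949×10¹⁰ m.
Kepler's third law: T = 2π√(r³/μ) = 2π√((8.949×10¹⁰)³ / 1.327×10²⁰).
r³/μ = 5.402×10¹² s², so T = 2π × 2.324×10⁶ = 1.460×10⁷ s.
Converting: 1.460×10⁷ s ÷ 86400 = 169.0 days.

T ≈ 169 days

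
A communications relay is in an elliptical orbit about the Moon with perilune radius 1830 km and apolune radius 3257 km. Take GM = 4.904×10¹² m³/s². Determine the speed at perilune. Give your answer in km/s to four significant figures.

Semi-major axis a = (r_p + r_a)/2 = 2543.5 km = 2.544×10⁶ m.
Vis-viva: v² = μ(2/r − 1/a) = 4.904×10¹² × (1.093×10⁻⁶ − 3.932×10⁻⁷) = 3.432×10⁶ m²/s².
v = 1852 m/s = 1.852 km/s.

v ≈ 1.852 km/s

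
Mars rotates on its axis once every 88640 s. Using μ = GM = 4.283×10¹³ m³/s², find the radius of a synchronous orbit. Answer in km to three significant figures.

r_sync ≈ 20400 km

A synchronous orbit has period T, so by Kepler's third law a = (μT²/4π²)^(1/3).
μT²/4π² = 4.283×10¹³ × (8.864×10⁴)² / 39.48 = 8.524×10²¹ m³.
a = 2.043×10⁷ m = 20428 km.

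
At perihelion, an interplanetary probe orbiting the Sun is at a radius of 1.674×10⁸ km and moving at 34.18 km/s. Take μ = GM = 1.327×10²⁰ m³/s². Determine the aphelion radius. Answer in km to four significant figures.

aphelion radius ≈ 4.688×10⁸ km

r_p = 1.674×10¹¹ m.
Specific energy ε = v²/2 − μ/r = -2.086×10⁸ J/kg, so a = −μ/(2ε) = 3.181×10¹¹ m.
The apsides satisfy r_p + r_a = 2a, so the aphelion radius is 2a − r_p = 4.688×10¹¹ m = 4.6882×10⁸ km.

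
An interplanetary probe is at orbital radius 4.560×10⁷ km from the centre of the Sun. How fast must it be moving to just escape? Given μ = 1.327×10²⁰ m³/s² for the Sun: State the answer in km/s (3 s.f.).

r = 4.560×10⁷ km = 4.560×10¹⁰ m.
Escape speed v_esc = √(2μ/r) = √(2 × 1.327×10²⁰ / 4.560×10¹⁰) = √(5.820×10⁹) = 76290 m/s.
= 76.29 km/s.

v_esc ≈ 76.3 km/s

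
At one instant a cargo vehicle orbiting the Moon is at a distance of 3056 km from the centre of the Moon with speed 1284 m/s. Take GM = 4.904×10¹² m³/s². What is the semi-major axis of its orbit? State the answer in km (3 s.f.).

a ≈ 3140 km

r = 3.056×10⁶ m.
Vis-viva rearranged: 1/a = 2/r − v²/μ = 6.545×10⁻⁷ − 3.362×10⁻⁷ = 3.183×10⁻⁷ m⁻¹.
a = 3.142×10⁶ m = 3142.0 km.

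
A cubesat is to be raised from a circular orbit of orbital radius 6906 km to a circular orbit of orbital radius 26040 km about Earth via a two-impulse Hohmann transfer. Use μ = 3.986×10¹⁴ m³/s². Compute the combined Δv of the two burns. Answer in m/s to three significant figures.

Δv_total ≈ 3330 m/s

r₁ = 6906 km = 6.906×10⁶ m.
r₂ = 26040 km = 2.604×10⁷ m.
Transfer ellipse a_t = (r₁ + r₂)/2 = 1.647×10⁷ m.
At r₁: circular v_c1 = √(μ/r₁) = 7597 m/s; transfer-perigee v_p = √[μ(2/r₁ − 1/a_t)] = 9552 m/s.
Δv₁ = v_p − v_c1 = 1955 m/s.
At r₂: circular v_c2 = √(μ/r₂) = 3912 m/s; transfer-apogee v_a = √[μ(2/r₂ − 1/a_t)] = 2533 m/s.
Δv₂ = v_c2 − v_a = 1379 m/s.
Total Δv = Δv₁ + Δv₂ = 3334 m/s.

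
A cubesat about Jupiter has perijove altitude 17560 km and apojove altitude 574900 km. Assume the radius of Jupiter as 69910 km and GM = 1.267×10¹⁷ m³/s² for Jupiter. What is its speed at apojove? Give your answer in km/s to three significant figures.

r_p = 69910 + 17560 = 87470 km = 8.7470×10⁷ m.
r_a = 69910 + 574900 = 644810 km = 6.4481×10⁸ m.
Semi-major axis a = (r_p + r_a)/2 = 3.6614×10⁵ km = 3.661×10⁸ m.
Vis-viva: v² = μ(2/r − 1/a) = 1.267×10¹⁷ × (3.102×10⁻⁹ − 2.731×10⁻⁹) = 4.694×10⁷ m²/s².
v = 6851 m/s = 6.851 km/s.

v ≈ 6.85 km/s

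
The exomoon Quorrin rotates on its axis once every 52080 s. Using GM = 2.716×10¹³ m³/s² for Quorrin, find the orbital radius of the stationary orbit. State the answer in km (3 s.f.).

A synchronous orbit has period T, so by Kepler's third law a = (μT²/4π²)^(1/3).
μT²/4π² = 2.716×10¹³ × (5.208×10⁴)² / 39.48 = 1.866×10²¹ m³.
a = 1.231×10⁷ m = 12311 km.

r_sync ≈ 12300 km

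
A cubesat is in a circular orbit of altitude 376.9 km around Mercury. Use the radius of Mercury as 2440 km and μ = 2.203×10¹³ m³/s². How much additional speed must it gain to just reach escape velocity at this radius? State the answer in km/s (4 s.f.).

r = 2440 + 376.9 = 2816.9 km = 2.8169×10⁶ m.
Circular speed v_c = √(μ/r) = 2797 m/s.
Escape speed v_esc = √(2μ/r) = √2 × v_c = 3955 m/s.
Δv = v_esc − v_c = 1158 m/s = 1.158 km/s.

Δv ≈ 1.158 km/s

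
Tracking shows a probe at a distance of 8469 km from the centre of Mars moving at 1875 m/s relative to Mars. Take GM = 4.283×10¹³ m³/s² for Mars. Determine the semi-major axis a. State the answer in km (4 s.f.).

a ≈ 6490 km

r = 8.469×10⁶ m.
Specific orbital energy ε = v²/2 − μ/r = (1875)²/2 − 4.283×10¹³/8.469×10⁶ = -3.299×10⁶ J/kg.
Since ε = −μ/(2a), a = −μ/(2ε) = 6.490×10⁶ m = 6490.5 km.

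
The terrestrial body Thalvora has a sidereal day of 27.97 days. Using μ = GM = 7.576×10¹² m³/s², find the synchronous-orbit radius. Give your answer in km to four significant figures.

r_sync ≈ 1.039×10⁵ km

T = 27.97 days = 2.417×10⁶ s.
A synchronous orbit has period T, so by Kepler's third law a = (μT²/4π²)^(1/3).
μT²/4π² = 7.576×10¹² × (2.417×10⁶)² / 39.48 = 1.121×10²⁴ m³.
a = 1.039×10⁸ m = 1.0387×10⁵ km.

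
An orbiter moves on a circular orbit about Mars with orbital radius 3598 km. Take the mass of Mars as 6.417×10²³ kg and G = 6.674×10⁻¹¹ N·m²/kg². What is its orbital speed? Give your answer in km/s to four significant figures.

v ≈ 3.450 km/s

μ = GM = 6.674×10⁻¹¹ × 6.417×10²³ = 4.283×10¹³ m³/s².
r = 3598 km = 3.598×10⁶ m.
For a circular orbit v = √(μ/r) = √(4.283×10¹³ / 3.598×10⁶) = √(1.190×10⁷) = 3450 m/s.
That is 3.450 km/s.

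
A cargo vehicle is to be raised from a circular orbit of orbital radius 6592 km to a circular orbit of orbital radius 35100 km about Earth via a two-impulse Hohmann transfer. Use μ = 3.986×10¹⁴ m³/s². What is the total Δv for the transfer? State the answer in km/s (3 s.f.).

r₁ = 6592 km = 6.592×10⁶ m.
r₂ = 35100 km = 3.510×10⁷ m.
Transfer ellipse a_t = (r₁ + r₂)/2 = 2.085×10⁷ m.
At r₁: circular v_c1 = √(μ/r₁) = 7776 m/s; transfer-perigee v_p = √[μ(2/r₁ − 1/a_t)] = 10090 m/s.
Δv₁ = v_p − v_c1 = 2314 m/s.
At r₂: circular v_c2 = √(μ/r₂) = 3370 m/s; transfer-apogee v_a = √[μ(2/r₂ − 1/a_t)] = 1895 m/s.
Δv₂ = v_c2 − v_a = 1475 m/s.
Total Δv = Δv₁ + Δv₂ = 3789 m/s = 3.789 km/s.

Δv_total ≈ 3.79 km/s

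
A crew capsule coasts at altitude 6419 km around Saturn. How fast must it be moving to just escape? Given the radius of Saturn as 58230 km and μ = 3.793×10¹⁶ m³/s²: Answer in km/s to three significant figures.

v_esc ≈ 34.3 km/s

r = 58230 + 6419 = 64649 km = 6.4649×10⁷ m.
Escape speed v_esc = √(2μ/r) = √(2 × 3.793×10¹⁶ / 6.465×10⁷) = √(1.173×10⁹) = 34260 m/s.
= 34.26 km/s.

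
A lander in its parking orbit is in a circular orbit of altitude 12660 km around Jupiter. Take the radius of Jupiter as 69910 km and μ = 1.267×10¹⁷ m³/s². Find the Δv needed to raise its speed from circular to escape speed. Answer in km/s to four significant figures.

r = 69910 + 12660 = 82570 km = 8.2570×10⁷ m.
Circular speed v_c = √(μ/r) = 39170 m/s.
Escape speed v_esc = √(2μ/r) = √2 × v_c = 55400 m/s.
Δv = v_esc − v_c = 16230 m/s = 16.23 km/s.

Δv ≈ 16.23 km/s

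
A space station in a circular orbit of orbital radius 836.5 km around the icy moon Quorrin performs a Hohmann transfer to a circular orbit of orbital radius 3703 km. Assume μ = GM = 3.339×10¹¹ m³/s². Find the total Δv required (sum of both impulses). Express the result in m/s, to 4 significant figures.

r₁ = 836.5 km = 8.365×10⁵ m.
r₂ = 3703 km = 3.703×10⁶ m.
Transfer ellipse a_t = (r₁ + r₂)/2 = 2.270×10⁶ m.
At r₁: circular v_c1 = √(μ/r₁) = 631.8 m/s; transfer-periapsis v_p = √[μ(2/r₁ − 1/a_t)] = 807.0 m/s.
Δv₁ = v_p − v_c1 = 175.2 m/s.
At r₂: circular v_c2 = √(μ/r₂) = 300.3 m/s; transfer-apoapsis v_a = √[μ(2/r₂ − 1/a_t)] = 182.3 m/s.
Δv₂ = v_c2 − v_a = 118.0 m/s.
Total Δv = Δv₁ + Δv₂ = 293.2 m/s.

Δv_total ≈ 293.2 m/s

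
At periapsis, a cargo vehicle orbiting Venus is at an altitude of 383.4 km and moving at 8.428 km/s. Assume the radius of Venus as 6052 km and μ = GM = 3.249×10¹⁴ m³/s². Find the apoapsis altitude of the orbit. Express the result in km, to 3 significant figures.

apoapsis altitude ≈ 9210 km

r_p = 6052 + 383.4 = 6435.4 km = 6.435×10⁶ m.
Specific energy ε = v²/2 − μ/r = -1.497×10⁷ J/kg, so a = −μ/(2ε) = 1.085×10⁷ m.
The apsides satisfy r_p + r_a = 2a, so the apoapsis radius is 2a − r_p = 1.527×10⁷ m = 15267 km.
Apoapsis altitude = 15267 − 6052 = 9214.9 km.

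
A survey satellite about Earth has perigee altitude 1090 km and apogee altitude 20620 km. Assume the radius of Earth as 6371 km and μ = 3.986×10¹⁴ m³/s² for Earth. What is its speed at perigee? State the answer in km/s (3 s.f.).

v ≈ 9.15 km/s

r_p = 6371 + 1090 = 7461.0 km = 7.4610×10⁶ m.
r_a = 6371 + 20620 = 26991 km = 2.6991×10⁷ m.
Semi-major axis a = (r_p + r_a)/2 = 17226 km = 1.723×10⁷ m.
Vis-viva: v² = μ(2/r − 1/a) = 3.986×10¹⁴ × (2.681×10⁻⁷ − 5.805×10⁻⁸) = 8.371×10⁷ m²/s².
v = 9149 m/s = 9.149 km/s.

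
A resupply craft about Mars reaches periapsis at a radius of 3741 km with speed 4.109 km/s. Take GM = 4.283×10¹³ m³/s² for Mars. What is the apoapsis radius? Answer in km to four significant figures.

r_p = 3.741×10⁶ m.
Specific energy ε = v²/2 − μ/r = -3.007×10⁶ J/kg, so a = −μ/(2ε) = 7.122×10⁶ m.
The apsides satisfy r_p + r_a = 2a, so the apoapsis radius is 2a − r_p = 1.050×10⁷ m = 10503 km.

apoapsis radius ≈ 10500 km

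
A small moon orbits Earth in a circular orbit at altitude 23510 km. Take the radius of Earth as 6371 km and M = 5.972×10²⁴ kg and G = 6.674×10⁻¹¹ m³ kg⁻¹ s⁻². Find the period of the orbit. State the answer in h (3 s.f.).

μ = GM = 6.674×10⁻¹¹ × 5.972×10²⁴ = 3.986×10¹⁴ m³/s².
r = 6371 + 23510 = 29881 km = 2.9881×10⁷ m.
Kepler's third law: T = 2π√(r³/μ) = 2π√((2.988×10⁷)³ / 3.986×10¹⁴).
r³/μ = 6.694×10⁷ s², so T = 2π × 8.182×10³ = 5.141×10⁴ s.
Converting: 5.141×10⁴ s ÷ 3600 = 14.28 h.

T ≈ 14.3 h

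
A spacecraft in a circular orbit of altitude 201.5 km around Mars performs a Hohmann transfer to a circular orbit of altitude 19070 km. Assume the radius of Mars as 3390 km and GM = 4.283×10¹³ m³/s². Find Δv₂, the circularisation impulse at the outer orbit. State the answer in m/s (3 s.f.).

Δv ≈ 656 m/s

r₁ = 3390 + 201.5 = 3591.5 km = 3.5915×10⁶ m.
r₂ = 3390 + 19070 = 22460 km = 2.2460×10⁷ m.
Transfer ellipse a_t = (r₁ + r₂)/2 = 1.303×10⁷ m.
At r₁: circular v_c1 = √(μ/r₁) = 3453 m/s; transfer-periapsis v_p = √[μ(2/r₁ − 1/a_t)] = 4535 m/s.
At r₂: circular v_c2 = √(μ/r₂) = 1381 m/s; transfer-apoapsis v_a = √[μ(2/r₂ − 1/a_t)] = 725.1 m/s.
Δv₂ = v_c2 − v_a = 655.8 m/s.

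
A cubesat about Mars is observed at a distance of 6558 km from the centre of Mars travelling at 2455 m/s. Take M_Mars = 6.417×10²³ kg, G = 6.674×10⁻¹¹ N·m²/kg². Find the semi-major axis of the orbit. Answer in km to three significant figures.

a ≈ 6090 km

μ = GM = 6.674×10⁻¹¹ × 6.417×10²³ = 4.283×10¹³ m³/s².
r = 6.558×10⁶ m.
Vis-viva rearranged: 1/a = 2/r − v²/μ = 3.050×10⁻⁷ − 1.407×10⁻⁷ = 1.642×10⁻⁷ m⁻¹.
a = 6.089×10⁶ m = 6088.6 km.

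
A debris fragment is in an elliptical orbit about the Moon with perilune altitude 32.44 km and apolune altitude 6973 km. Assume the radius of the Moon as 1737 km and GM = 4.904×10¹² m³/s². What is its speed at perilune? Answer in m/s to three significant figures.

r_p = 1737 + 32.44 = 1769.4 km = 1.7694×10⁶ m.
r_a = 1737 + 6973 = 8710.0 km = 8.7100×10⁶ m.
Semi-major axis a = (r_p + r_a)/2 = 5239.7 km = 5.240×10⁶ m.
Vis-viva: v² = μ(2/r − 1/a) = 4.904×10¹² × (1.130×10⁻⁶ − 1.908×10⁻⁷) = 4.607×10⁶ m²/s².
v = 2146 m/s.

v ≈ 2150 m/s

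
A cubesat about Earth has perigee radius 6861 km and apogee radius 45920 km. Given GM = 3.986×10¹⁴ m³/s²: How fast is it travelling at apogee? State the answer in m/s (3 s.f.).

Semi-major axis a = (r_p + r_a)/2 = 26390 km = 2.639×10⁷ m.
Vis-viva: v² = μ(2/r − 1/a) = 3.986×10¹⁴ × (4.355×10⁻⁸ − 3.789×10⁻⁸) = 2.257×10⁶ m²/s².
v = 1502 m/s.

v ≈ 1500 m/s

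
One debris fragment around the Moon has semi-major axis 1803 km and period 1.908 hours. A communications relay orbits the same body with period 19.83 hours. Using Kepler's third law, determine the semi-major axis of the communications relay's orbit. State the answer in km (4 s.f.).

a₂ ≈ 8587 km

Kepler's third law: a³ ∝ T², so a₂ = a₁ (T₂/T₁)^(2/3).
T₂/T₁ = 10.39, (T₂/T₁)^(2/3) = 4.762.
a₂ = 1803 × 4.762 = 8587 km.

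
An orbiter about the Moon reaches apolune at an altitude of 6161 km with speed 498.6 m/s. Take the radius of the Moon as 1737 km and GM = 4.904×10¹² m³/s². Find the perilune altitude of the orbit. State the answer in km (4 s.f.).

perilune altitude ≈ 239.8 km

r_a = 1737 + 6161 = 7898.0 km = 7.898×10⁶ m.
Specific energy ε = v²/2 − μ/r = -4.966×10⁵ J/kg, so a = −μ/(2ε) = 4.937×10⁶ m.
The apsides satisfy r_p + r_a = 2a, so the perilune radius is 2a − r_a = 1.977×10⁶ m = 1976.8 km.
Perilune altitude = 1976.8 − 1737 = 239.84 km.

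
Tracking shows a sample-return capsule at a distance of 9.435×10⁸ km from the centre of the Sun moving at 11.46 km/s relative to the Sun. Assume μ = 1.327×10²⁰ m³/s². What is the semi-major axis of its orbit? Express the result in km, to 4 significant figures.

r = 9.435×10¹¹ m.
Vis-viva rearranged: 1/a = 2/r − v²/μ = 2.120×10⁻¹² − 9.897×10⁻¹³ = 1.130×10⁻¹² m⁻¹.
a = 8.849×10¹¹ m = 8.8489×10⁸ km.

a ≈ 8.849×10⁸ km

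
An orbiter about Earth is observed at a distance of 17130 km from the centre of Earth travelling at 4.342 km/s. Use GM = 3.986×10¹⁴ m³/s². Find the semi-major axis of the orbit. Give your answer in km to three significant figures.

a ≈ 14400 km

r = 1.713×10⁷ m.
Vis-viva rearranged: 1/a = 2/r − v²/μ = 1.168×10⁻⁷ − 4.730×10⁻⁸ = 6.946×10⁻⁸ m⁻¹.
a = 1.440×10⁷ m = 14398 km.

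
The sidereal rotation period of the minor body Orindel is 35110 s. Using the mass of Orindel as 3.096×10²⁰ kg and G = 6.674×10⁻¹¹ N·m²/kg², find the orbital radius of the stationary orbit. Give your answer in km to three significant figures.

r_sync ≈ 864 km

μ = GM = 6.674×10⁻¹¹ × 3.096×10²⁰ = 2.066×10¹⁰ m³/s².
A synchronous orbit has period T, so by Kepler's third law a = (μT²/4π²)^(1/3).
μT²/4π² = 2.066×10¹⁰ × (3.511×10⁴)² / 39.48 = 6.452×10¹⁷ m³.
a = 8.641×10⁵ m = 864.10 km.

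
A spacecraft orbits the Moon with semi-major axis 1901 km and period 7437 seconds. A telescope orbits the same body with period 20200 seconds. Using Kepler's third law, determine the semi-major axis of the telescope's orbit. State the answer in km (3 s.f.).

Kepler's third law: a³ ∝ T², so a₂ = a₁ (T₂/T₁)^(2/3).
T₂/T₁ = 2.716, (T₂/T₁)^(2/3) = 1.947.
a₂ = 1901 × 1.947 = 3701 km.

a₂ ≈ 3700 km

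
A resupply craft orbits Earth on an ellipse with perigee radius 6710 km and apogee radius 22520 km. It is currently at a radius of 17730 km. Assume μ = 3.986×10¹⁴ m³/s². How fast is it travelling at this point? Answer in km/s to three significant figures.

Semi-major axis a = (r_p + r_a)/2 = 14615 km = 1.462×10⁷ m.
Vis-viva: v² = μ(2/r − 1/a) = 3.986×10¹⁴ × (1.128×10⁻⁷ − 6.842×10⁻⁸) = 1.769×10⁷ m²/s².
v = 4206 m/s = 4.206 km/s.

v ≈ 4.21 km/s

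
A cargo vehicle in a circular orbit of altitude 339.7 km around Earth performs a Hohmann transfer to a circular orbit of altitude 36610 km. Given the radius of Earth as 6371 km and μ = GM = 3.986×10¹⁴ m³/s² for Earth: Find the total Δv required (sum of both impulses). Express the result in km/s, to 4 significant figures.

r₁ = 6371 + 339.7 = 6710.7 km = 6.7107×10⁶ m.
r₂ = 6371 + 36610 = 42981 km = 4.2981×10⁷ m.
Transfer ellipse a_t = (r₁ + r₂)/2 = 2.485×10⁷ m.
At r₁: circular v_c1 = √(μ/r₁) = 7707 m/s; transfer-perigee v_p = √[μ(2/r₁ − 1/a_t)] = 10140 m/s.
Δv₁ = v_p − v_c1 = 2430 m/s.
At r₂: circular v_c2 = √(μ/r₂) = 3045 m/s; transfer-apogee v_a = √[μ(2/r₂ − 1/a_t)] = 1583 m/s.
Δv₂ = v_c2 − v_a = 1463 m/s.
Total Δv = Δv₁ + Δv₂ = 3892 m/s = 3.892 km/s.

Δv_total ≈ 3.892 km/s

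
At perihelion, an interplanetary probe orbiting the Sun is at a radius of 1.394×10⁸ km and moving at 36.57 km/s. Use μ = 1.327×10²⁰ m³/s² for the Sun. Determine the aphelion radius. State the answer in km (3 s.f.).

r_p = 1.394×10¹¹ m.
Specific energy ε = v²/2 − μ/r = -2.833×10⁸ J/kg, so a = −μ/(2ε) = 2.342×10¹¹ m.
The apsides satisfy r_p + r_a = 2a, so the aphelion radius is 2a − r_p = 3.291×10¹¹ m = 3.2908×10⁸ km.

aphelion radius ≈ 3.29×10⁸ km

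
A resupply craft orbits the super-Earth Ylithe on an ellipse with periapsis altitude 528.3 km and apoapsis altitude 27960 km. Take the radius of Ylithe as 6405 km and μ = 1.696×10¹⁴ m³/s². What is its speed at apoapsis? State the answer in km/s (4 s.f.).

r_p = 6405 + 528.3 = 6933.3 km = 6.9333×10⁶ m.
r_a = 6405 + 27960 = 34365 km = 3.4365×10⁷ m.
Semi-major axis a = (r_p + r_a)/2 = 20649 km = 2.065×10⁷ m.
Vis-viva: v² = μ(2/r − 1/a) = 1.696×10¹⁴ × (5.820×10⁻⁸ − 4.843×10⁻⁸) = 1.657×10⁶ m²/s².
v = 1287 m/s = 1.287 km/s.

v ≈ 1.287 km/s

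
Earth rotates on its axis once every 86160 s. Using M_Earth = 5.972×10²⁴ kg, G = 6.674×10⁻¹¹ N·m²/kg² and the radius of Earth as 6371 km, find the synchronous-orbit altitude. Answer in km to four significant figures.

μ = GM = 6.674×10⁻¹¹ × 5.972×10²⁴ = 3.986×10¹⁴ m³/s².
A synchronous orbit has period T, so by Kepler's third law a = (μT²/4π²)^(1/3).
μT²/4π² = 3.986×10¹⁴ × (8.616×10⁴)² / 39.48 = 7.495×10²² m³.
a = 4.216×10⁷ m = 42162 km.
Altitude h = a − R = 42162 − 6371 = 35791 km.

h_sync ≈ 35790 km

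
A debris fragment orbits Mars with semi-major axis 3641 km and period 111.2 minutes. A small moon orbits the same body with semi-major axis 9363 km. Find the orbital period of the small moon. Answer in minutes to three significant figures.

T₂ ≈ 459 minutes

Kepler's third law: T² ∝ a³, so T₂ = T₁ (a₂/a₁)^(3/2).
a₂/a₁ = 2.572, (a₂/a₁)^(3/2) = 4.124.
T₂ = 111.2 × 4.124 = 458.6 minutes.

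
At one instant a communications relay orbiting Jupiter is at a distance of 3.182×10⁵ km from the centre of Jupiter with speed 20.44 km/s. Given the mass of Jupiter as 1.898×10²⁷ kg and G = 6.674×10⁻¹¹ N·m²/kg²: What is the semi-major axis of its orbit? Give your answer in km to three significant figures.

μ = GM = 6.674×10⁻¹¹ × 1.898×10²⁷ = 1.267×10¹⁷ m³/s².
r = 3.182×10⁸ m.
Vis-viva rearranged: 1/a = 2/r − v²/μ = 6.285×10⁻⁹ − 3.298×10⁻⁹ = 2.987×10⁻⁹ m⁻¹.
a = 3.348×10⁸ m = 3.3477×10⁵ km.

a ≈ 3.35×10⁵ km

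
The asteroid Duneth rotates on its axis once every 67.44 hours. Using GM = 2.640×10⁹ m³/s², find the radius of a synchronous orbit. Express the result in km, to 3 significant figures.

r_sync ≈ 1580 km

T = 67.44 hours = 2.428×10⁵ s.
A synchronous orbit has period T, so by Kepler's third law a = (μT²/4π²)^(1/3).
μT²/4π² = 2.640×10⁹ × (2.428×10⁵)² / 39.48 = 3.942×10¹⁸ m³.
a = 1.580×10⁶ m = 1579.7 km.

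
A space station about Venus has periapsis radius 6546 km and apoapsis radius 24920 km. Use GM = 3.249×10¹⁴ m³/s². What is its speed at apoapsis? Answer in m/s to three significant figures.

Semi-major axis a = (r_p + r_a)/2 = 15733 km = 1.573×10⁷ m.
Vis-viva: v² = μ(2/r − 1/a) = 3.249×10¹⁴ × (8.026×10⁻⁸ − 6.356×10⁻⁸) = 5.425×10⁶ m²/s².
v = 2329 m/s.

v ≈ 2330 m/s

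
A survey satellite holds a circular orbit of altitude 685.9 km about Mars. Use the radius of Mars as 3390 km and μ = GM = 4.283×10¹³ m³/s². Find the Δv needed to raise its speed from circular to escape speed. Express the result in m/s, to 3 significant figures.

Δv ≈ 1340 m/s

r = 3390 + 685.9 = 4075.9 km = 4.0759×10⁶ m.
Circular speed v_c = √(μ/r) = 3242 m/s.
Escape speed v_esc = √(2μ/r) = √2 × v_c = 4584 m/s.
Δv = v_esc − v_c = 1343 m/s.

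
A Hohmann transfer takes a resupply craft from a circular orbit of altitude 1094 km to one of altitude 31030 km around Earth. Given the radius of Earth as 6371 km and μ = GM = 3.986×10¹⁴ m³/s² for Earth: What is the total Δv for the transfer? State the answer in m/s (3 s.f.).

r₁ = 6371 + 1094 = 7465.0 km = 7.4650×10⁶ m.
r₂ = 6371 + 31030 = 37401 km = 3.7401×10⁷ m.
Transfer ellipse a_t = (r₁ + r₂)/2 = 2.243×10⁷ m.
At r₁: circular v_c1 = √(μ/r₁) = 7307 m/s; transfer-perigee v_p = √[μ(2/r₁ − 1/a_t)] = 9435 m/s.
Δv₁ = v_p − v_c1 = 2128 m/s.
At r₂: circular v_c2 = √(μ/r₂) = 3265 m/s; transfer-apogee v_a = √[μ(2/r₂ − 1/a_t)] = 1883 m/s.
Δv₂ = v_c2 − v_a = 1381 m/s.
Total Δv = Δv₁ + Δv₂ = 3509 m/s.

Δv_total ≈ 3510 m/s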